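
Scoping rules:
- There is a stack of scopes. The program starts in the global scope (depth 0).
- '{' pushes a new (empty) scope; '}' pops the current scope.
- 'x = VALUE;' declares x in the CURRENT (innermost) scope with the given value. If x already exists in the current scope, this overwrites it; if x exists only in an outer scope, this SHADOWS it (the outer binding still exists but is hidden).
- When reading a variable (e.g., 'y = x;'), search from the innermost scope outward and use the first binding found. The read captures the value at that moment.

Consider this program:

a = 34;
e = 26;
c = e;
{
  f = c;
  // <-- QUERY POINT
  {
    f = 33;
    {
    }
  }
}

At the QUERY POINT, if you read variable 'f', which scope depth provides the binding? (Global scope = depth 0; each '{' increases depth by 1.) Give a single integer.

Answer: 1

Derivation:
Step 1: declare a=34 at depth 0
Step 2: declare e=26 at depth 0
Step 3: declare c=(read e)=26 at depth 0
Step 4: enter scope (depth=1)
Step 5: declare f=(read c)=26 at depth 1
Visible at query point: a=34 c=26 e=26 f=26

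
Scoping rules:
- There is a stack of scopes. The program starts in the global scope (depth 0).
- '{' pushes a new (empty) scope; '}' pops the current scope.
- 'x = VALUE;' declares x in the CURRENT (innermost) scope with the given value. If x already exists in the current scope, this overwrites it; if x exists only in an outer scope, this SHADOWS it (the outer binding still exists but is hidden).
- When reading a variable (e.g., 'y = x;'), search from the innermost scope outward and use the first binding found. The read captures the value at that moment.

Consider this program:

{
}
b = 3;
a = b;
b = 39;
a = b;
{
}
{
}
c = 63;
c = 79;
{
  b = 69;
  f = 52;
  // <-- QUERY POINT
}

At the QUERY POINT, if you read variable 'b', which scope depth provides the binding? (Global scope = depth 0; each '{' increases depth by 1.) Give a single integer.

Step 1: enter scope (depth=1)
Step 2: exit scope (depth=0)
Step 3: declare b=3 at depth 0
Step 4: declare a=(read b)=3 at depth 0
Step 5: declare b=39 at depth 0
Step 6: declare a=(read b)=39 at depth 0
Step 7: enter scope (depth=1)
Step 8: exit scope (depth=0)
Step 9: enter scope (depth=1)
Step 10: exit scope (depth=0)
Step 11: declare c=63 at depth 0
Step 12: declare c=79 at depth 0
Step 13: enter scope (depth=1)
Step 14: declare b=69 at depth 1
Step 15: declare f=52 at depth 1
Visible at query point: a=39 b=69 c=79 f=52

Answer: 1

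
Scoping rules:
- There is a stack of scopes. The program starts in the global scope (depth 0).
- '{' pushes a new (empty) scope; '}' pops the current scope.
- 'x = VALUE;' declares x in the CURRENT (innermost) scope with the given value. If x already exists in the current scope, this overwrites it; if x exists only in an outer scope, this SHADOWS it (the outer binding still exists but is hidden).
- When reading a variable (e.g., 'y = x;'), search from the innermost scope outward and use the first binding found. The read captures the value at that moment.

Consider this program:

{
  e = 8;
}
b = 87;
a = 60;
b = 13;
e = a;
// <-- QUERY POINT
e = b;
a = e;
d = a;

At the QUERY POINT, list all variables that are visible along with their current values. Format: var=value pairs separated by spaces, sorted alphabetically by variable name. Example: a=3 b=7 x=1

Answer: a=60 b=13 e=60

Derivation:
Step 1: enter scope (depth=1)
Step 2: declare e=8 at depth 1
Step 3: exit scope (depth=0)
Step 4: declare b=87 at depth 0
Step 5: declare a=60 at depth 0
Step 6: declare b=13 at depth 0
Step 7: declare e=(read a)=60 at depth 0
Visible at query point: a=60 b=13 e=60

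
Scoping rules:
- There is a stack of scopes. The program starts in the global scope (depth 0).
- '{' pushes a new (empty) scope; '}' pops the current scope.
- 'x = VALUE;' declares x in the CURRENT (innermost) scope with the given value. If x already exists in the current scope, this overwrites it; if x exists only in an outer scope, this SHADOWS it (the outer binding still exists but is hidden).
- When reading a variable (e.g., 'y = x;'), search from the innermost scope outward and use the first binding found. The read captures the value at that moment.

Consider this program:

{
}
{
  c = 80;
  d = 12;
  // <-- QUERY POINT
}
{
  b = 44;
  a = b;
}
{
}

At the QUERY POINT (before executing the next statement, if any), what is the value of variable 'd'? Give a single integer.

Step 1: enter scope (depth=1)
Step 2: exit scope (depth=0)
Step 3: enter scope (depth=1)
Step 4: declare c=80 at depth 1
Step 5: declare d=12 at depth 1
Visible at query point: c=80 d=12

Answer: 12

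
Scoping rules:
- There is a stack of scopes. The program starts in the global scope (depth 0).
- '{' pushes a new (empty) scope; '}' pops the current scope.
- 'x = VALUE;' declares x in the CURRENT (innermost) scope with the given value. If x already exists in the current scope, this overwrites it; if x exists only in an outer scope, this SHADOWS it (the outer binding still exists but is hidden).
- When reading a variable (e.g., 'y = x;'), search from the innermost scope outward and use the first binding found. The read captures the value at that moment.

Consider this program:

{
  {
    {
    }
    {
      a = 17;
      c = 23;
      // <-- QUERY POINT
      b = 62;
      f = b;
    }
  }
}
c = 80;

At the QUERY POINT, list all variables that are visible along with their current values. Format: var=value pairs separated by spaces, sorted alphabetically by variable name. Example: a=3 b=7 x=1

Answer: a=17 c=23

Derivation:
Step 1: enter scope (depth=1)
Step 2: enter scope (depth=2)
Step 3: enter scope (depth=3)
Step 4: exit scope (depth=2)
Step 5: enter scope (depth=3)
Step 6: declare a=17 at depth 3
Step 7: declare c=23 at depth 3
Visible at query point: a=17 c=23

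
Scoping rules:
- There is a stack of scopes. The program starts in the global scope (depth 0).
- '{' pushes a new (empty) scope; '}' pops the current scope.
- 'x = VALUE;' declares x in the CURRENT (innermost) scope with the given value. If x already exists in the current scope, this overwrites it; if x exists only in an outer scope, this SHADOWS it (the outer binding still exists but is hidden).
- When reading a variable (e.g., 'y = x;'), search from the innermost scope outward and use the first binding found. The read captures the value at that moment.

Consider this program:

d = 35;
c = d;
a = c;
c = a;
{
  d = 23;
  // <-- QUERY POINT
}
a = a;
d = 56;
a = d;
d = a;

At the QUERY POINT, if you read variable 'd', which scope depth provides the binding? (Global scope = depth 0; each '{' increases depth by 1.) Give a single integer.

Answer: 1

Derivation:
Step 1: declare d=35 at depth 0
Step 2: declare c=(read d)=35 at depth 0
Step 3: declare a=(read c)=35 at depth 0
Step 4: declare c=(read a)=35 at depth 0
Step 5: enter scope (depth=1)
Step 6: declare d=23 at depth 1
Visible at query point: a=35 c=35 d=23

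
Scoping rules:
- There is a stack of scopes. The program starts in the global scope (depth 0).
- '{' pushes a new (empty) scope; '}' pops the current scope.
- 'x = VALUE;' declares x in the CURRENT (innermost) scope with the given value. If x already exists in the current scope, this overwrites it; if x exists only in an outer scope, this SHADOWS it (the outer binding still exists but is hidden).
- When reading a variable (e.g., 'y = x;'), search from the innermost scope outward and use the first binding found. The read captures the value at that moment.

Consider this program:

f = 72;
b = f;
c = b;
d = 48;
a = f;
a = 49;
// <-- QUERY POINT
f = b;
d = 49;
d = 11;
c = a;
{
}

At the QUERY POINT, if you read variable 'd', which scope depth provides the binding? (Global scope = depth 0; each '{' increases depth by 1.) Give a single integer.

Answer: 0

Derivation:
Step 1: declare f=72 at depth 0
Step 2: declare b=(read f)=72 at depth 0
Step 3: declare c=(read b)=72 at depth 0
Step 4: declare d=48 at depth 0
Step 5: declare a=(read f)=72 at depth 0
Step 6: declare a=49 at depth 0
Visible at query point: a=49 b=72 c=72 d=48 f=72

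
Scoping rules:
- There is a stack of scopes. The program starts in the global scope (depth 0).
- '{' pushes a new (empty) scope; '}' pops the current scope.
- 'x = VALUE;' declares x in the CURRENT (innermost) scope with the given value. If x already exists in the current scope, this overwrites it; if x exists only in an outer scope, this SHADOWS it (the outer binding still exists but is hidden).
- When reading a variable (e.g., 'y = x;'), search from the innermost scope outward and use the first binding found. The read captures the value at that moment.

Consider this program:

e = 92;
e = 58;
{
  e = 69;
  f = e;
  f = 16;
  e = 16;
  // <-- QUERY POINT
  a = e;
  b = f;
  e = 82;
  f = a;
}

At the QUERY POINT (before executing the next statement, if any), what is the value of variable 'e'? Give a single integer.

Step 1: declare e=92 at depth 0
Step 2: declare e=58 at depth 0
Step 3: enter scope (depth=1)
Step 4: declare e=69 at depth 1
Step 5: declare f=(read e)=69 at depth 1
Step 6: declare f=16 at depth 1
Step 7: declare e=16 at depth 1
Visible at query point: e=16 f=16

Answer: 16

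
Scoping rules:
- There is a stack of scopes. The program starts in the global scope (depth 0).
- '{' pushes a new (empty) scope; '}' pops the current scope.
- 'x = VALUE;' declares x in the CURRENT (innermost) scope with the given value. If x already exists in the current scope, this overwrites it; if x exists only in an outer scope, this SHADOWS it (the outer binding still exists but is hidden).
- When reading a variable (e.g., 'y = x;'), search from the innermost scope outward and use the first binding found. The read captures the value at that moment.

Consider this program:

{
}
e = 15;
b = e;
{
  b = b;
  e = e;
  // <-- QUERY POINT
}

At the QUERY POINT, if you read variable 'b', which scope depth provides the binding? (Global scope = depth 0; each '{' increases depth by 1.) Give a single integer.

Answer: 1

Derivation:
Step 1: enter scope (depth=1)
Step 2: exit scope (depth=0)
Step 3: declare e=15 at depth 0
Step 4: declare b=(read e)=15 at depth 0
Step 5: enter scope (depth=1)
Step 6: declare b=(read b)=15 at depth 1
Step 7: declare e=(read e)=15 at depth 1
Visible at query point: b=15 e=15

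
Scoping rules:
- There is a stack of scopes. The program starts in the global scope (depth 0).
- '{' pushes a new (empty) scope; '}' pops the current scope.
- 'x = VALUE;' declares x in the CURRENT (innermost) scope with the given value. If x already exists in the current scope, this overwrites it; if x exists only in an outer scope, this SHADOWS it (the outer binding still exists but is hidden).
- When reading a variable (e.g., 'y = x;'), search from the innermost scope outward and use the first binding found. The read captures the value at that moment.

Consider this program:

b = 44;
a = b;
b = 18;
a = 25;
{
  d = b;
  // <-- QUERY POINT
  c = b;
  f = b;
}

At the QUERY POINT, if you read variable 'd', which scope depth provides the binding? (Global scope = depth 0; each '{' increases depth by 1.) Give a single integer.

Answer: 1

Derivation:
Step 1: declare b=44 at depth 0
Step 2: declare a=(read b)=44 at depth 0
Step 3: declare b=18 at depth 0
Step 4: declare a=25 at depth 0
Step 5: enter scope (depth=1)
Step 6: declare d=(read b)=18 at depth 1
Visible at query point: a=25 b=18 d=18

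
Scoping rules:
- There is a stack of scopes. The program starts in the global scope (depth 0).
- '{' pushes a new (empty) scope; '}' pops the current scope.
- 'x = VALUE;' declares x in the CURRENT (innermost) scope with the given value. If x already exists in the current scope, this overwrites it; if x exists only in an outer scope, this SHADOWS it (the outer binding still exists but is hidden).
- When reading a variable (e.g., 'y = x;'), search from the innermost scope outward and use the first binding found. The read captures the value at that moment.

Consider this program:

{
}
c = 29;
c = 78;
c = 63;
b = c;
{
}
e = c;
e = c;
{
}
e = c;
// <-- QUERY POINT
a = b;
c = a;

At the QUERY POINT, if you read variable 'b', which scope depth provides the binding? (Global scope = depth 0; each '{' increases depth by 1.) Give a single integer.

Step 1: enter scope (depth=1)
Step 2: exit scope (depth=0)
Step 3: declare c=29 at depth 0
Step 4: declare c=78 at depth 0
Step 5: declare c=63 at depth 0
Step 6: declare b=(read c)=63 at depth 0
Step 7: enter scope (depth=1)
Step 8: exit scope (depth=0)
Step 9: declare e=(read c)=63 at depth 0
Step 10: declare e=(read c)=63 at depth 0
Step 11: enter scope (depth=1)
Step 12: exit scope (depth=0)
Step 13: declare e=(read c)=63 at depth 0
Visible at query point: b=63 c=63 e=63

Answer: 0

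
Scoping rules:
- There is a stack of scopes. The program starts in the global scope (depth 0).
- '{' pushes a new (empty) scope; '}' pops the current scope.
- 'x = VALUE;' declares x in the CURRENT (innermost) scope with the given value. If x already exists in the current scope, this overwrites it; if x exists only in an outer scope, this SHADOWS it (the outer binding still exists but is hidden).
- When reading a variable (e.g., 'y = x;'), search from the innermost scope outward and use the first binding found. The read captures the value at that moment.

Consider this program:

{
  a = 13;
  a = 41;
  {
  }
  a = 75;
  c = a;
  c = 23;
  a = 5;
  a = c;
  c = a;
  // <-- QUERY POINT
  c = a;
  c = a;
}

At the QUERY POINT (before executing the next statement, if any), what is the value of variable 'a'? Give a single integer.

Step 1: enter scope (depth=1)
Step 2: declare a=13 at depth 1
Step 3: declare a=41 at depth 1
Step 4: enter scope (depth=2)
Step 5: exit scope (depth=1)
Step 6: declare a=75 at depth 1
Step 7: declare c=(read a)=75 at depth 1
Step 8: declare c=23 at depth 1
Step 9: declare a=5 at depth 1
Step 10: declare a=(read c)=23 at depth 1
Step 11: declare c=(read a)=23 at depth 1
Visible at query point: a=23 c=23

Answer: 23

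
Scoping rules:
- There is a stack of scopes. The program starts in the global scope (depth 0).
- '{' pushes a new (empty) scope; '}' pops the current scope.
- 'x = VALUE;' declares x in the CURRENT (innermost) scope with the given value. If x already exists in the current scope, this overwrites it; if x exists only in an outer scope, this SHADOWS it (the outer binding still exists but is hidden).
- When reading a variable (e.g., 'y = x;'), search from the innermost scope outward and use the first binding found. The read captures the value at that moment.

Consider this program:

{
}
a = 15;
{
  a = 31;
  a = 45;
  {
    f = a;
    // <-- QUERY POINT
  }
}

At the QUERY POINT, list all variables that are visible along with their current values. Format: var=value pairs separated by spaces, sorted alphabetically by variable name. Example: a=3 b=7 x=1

Step 1: enter scope (depth=1)
Step 2: exit scope (depth=0)
Step 3: declare a=15 at depth 0
Step 4: enter scope (depth=1)
Step 5: declare a=31 at depth 1
Step 6: declare a=45 at depth 1
Step 7: enter scope (depth=2)
Step 8: declare f=(read a)=45 at depth 2
Visible at query point: a=45 f=45

Answer: a=45 f=45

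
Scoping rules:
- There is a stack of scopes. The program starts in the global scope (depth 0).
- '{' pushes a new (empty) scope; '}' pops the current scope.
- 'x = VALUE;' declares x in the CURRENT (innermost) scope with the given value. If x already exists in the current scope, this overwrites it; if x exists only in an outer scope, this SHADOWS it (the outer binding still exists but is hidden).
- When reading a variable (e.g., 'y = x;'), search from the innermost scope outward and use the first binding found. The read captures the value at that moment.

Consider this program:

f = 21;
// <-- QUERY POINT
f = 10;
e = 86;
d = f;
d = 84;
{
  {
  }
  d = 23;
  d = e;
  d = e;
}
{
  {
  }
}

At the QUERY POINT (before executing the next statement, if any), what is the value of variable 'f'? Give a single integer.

Answer: 21

Derivation:
Step 1: declare f=21 at depth 0
Visible at query point: f=21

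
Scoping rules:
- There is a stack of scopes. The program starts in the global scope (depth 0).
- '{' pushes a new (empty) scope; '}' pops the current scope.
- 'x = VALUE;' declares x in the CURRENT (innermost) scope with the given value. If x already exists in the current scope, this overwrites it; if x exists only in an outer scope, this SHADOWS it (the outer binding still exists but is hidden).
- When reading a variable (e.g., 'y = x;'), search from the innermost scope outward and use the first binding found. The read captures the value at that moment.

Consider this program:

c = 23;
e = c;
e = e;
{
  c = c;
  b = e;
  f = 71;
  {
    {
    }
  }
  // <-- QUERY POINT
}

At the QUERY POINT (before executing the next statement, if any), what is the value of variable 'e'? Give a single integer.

Answer: 23

Derivation:
Step 1: declare c=23 at depth 0
Step 2: declare e=(read c)=23 at depth 0
Step 3: declare e=(read e)=23 at depth 0
Step 4: enter scope (depth=1)
Step 5: declare c=(read c)=23 at depth 1
Step 6: declare b=(read e)=23 at depth 1
Step 7: declare f=71 at depth 1
Step 8: enter scope (depth=2)
Step 9: enter scope (depth=3)
Step 10: exit scope (depth=2)
Step 11: exit scope (depth=1)
Visible at query point: b=23 c=23 e=23 f=71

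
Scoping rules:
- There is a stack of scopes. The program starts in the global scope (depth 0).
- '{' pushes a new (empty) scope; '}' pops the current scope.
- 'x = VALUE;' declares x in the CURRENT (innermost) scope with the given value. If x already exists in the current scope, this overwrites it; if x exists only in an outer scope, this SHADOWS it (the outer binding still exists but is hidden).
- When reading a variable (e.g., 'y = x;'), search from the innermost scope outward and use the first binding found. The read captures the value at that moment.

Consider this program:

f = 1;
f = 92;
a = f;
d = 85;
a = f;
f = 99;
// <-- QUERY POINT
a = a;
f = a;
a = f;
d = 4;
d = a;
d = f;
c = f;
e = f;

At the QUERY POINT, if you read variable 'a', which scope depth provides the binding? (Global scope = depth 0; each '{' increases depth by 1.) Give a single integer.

Answer: 0

Derivation:
Step 1: declare f=1 at depth 0
Step 2: declare f=92 at depth 0
Step 3: declare a=(read f)=92 at depth 0
Step 4: declare d=85 at depth 0
Step 5: declare a=(read f)=92 at depth 0
Step 6: declare f=99 at depth 0
Visible at query point: a=92 d=85 f=99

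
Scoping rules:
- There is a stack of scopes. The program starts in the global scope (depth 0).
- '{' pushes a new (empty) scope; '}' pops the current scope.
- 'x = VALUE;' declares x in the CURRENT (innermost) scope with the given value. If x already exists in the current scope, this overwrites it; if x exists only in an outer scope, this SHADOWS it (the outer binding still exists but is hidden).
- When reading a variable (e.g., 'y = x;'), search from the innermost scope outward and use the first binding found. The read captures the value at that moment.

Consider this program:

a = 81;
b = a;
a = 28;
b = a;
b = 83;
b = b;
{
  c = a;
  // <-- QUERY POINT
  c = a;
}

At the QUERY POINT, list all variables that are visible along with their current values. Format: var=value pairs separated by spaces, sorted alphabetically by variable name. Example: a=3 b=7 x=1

Step 1: declare a=81 at depth 0
Step 2: declare b=(read a)=81 at depth 0
Step 3: declare a=28 at depth 0
Step 4: declare b=(read a)=28 at depth 0
Step 5: declare b=83 at depth 0
Step 6: declare b=(read b)=83 at depth 0
Step 7: enter scope (depth=1)
Step 8: declare c=(read a)=28 at depth 1
Visible at query point: a=28 b=83 c=28

Answer: a=28 b=83 c=28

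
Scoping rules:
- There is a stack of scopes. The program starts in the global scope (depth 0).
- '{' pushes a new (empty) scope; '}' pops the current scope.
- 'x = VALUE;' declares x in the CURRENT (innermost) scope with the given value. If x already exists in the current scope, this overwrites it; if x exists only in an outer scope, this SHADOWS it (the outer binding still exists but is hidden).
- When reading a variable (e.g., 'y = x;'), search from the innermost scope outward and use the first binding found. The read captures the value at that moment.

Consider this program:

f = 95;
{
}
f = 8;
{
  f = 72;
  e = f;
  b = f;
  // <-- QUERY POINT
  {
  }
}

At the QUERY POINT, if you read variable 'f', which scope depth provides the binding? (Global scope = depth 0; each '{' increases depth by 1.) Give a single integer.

Answer: 1

Derivation:
Step 1: declare f=95 at depth 0
Step 2: enter scope (depth=1)
Step 3: exit scope (depth=0)
Step 4: declare f=8 at depth 0
Step 5: enter scope (depth=1)
Step 6: declare f=72 at depth 1
Step 7: declare e=(read f)=72 at depth 1
Step 8: declare b=(read f)=72 at depth 1
Visible at query point: b=72 e=72 f=72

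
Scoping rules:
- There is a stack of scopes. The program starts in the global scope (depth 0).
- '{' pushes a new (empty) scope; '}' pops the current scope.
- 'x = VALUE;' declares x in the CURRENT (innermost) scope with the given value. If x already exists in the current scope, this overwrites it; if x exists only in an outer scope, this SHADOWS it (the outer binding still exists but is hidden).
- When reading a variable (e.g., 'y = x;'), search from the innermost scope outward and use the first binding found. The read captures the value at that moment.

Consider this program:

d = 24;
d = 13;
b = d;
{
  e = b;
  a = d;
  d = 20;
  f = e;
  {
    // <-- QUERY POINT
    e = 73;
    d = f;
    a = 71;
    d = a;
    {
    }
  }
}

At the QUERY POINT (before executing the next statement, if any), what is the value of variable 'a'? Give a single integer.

Step 1: declare d=24 at depth 0
Step 2: declare d=13 at depth 0
Step 3: declare b=(read d)=13 at depth 0
Step 4: enter scope (depth=1)
Step 5: declare e=(read b)=13 at depth 1
Step 6: declare a=(read d)=13 at depth 1
Step 7: declare d=20 at depth 1
Step 8: declare f=(read e)=13 at depth 1
Step 9: enter scope (depth=2)
Visible at query point: a=13 b=13 d=20 e=13 f=13

Answer: 13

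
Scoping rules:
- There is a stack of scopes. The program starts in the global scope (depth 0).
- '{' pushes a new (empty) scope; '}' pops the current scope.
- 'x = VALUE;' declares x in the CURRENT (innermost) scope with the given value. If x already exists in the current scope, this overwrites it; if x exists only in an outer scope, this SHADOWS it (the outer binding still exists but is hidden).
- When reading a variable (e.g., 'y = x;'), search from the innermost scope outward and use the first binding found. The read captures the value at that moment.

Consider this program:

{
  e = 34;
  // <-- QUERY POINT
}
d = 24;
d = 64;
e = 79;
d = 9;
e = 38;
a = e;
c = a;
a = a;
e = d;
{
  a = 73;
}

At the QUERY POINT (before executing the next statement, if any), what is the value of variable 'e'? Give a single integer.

Answer: 34

Derivation:
Step 1: enter scope (depth=1)
Step 2: declare e=34 at depth 1
Visible at query point: e=34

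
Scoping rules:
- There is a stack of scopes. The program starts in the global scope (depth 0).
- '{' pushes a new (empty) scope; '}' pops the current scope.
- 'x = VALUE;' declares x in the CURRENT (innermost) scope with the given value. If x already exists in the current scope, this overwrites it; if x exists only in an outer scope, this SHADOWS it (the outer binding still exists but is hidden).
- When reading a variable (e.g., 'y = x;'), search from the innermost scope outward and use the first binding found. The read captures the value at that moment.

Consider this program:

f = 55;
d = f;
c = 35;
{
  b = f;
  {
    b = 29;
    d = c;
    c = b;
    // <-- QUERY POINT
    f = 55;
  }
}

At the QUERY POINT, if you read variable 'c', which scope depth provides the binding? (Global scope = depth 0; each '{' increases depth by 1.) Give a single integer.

Answer: 2

Derivation:
Step 1: declare f=55 at depth 0
Step 2: declare d=(read f)=55 at depth 0
Step 3: declare c=35 at depth 0
Step 4: enter scope (depth=1)
Step 5: declare b=(read f)=55 at depth 1
Step 6: enter scope (depth=2)
Step 7: declare b=29 at depth 2
Step 8: declare d=(read c)=35 at depth 2
Step 9: declare c=(read b)=29 at depth 2
Visible at query point: b=29 c=29 d=35 f=55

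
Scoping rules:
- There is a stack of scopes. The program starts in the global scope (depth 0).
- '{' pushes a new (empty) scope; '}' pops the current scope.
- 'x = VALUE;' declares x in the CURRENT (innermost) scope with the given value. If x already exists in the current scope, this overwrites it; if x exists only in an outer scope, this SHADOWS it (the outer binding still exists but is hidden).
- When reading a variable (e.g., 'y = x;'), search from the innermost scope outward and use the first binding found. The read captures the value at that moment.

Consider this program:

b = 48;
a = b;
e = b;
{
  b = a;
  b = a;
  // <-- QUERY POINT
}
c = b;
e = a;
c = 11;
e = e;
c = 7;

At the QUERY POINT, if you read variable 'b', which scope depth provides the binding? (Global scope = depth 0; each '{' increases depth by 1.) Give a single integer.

Answer: 1

Derivation:
Step 1: declare b=48 at depth 0
Step 2: declare a=(read b)=48 at depth 0
Step 3: declare e=(read b)=48 at depth 0
Step 4: enter scope (depth=1)
Step 5: declare b=(read a)=48 at depth 1
Step 6: declare b=(read a)=48 at depth 1
Visible at query point: a=48 b=48 e=48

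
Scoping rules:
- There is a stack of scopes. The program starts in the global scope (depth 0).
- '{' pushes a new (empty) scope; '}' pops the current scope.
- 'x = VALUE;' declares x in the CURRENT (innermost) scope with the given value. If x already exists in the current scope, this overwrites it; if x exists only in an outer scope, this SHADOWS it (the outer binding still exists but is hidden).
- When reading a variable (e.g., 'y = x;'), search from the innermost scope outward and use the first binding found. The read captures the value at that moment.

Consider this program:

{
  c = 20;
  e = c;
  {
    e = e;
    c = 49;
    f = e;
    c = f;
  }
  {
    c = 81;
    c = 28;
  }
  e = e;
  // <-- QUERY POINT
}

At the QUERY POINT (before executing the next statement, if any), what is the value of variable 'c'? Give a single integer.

Step 1: enter scope (depth=1)
Step 2: declare c=20 at depth 1
Step 3: declare e=(read c)=20 at depth 1
Step 4: enter scope (depth=2)
Step 5: declare e=(read e)=20 at depth 2
Step 6: declare c=49 at depth 2
Step 7: declare f=(read e)=20 at depth 2
Step 8: declare c=(read f)=20 at depth 2
Step 9: exit scope (depth=1)
Step 10: enter scope (depth=2)
Step 11: declare c=81 at depth 2
Step 12: declare c=28 at depth 2
Step 13: exit scope (depth=1)
Step 14: declare e=(read e)=20 at depth 1
Visible at query point: c=20 e=20

Answer: 20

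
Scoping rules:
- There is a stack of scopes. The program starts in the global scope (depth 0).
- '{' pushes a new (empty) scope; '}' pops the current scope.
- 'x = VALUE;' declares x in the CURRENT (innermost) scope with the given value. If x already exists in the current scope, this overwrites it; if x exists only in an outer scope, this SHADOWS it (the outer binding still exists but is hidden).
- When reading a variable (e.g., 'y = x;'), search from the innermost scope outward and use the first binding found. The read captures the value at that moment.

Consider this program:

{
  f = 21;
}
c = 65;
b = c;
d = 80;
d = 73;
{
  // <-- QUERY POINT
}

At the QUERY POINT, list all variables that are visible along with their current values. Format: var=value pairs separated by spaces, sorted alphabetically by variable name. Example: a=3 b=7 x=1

Answer: b=65 c=65 d=73

Derivation:
Step 1: enter scope (depth=1)
Step 2: declare f=21 at depth 1
Step 3: exit scope (depth=0)
Step 4: declare c=65 at depth 0
Step 5: declare b=(read c)=65 at depth 0
Step 6: declare d=80 at depth 0
Step 7: declare d=73 at depth 0
Step 8: enter scope (depth=1)
Visible at query point: b=65 c=65 d=73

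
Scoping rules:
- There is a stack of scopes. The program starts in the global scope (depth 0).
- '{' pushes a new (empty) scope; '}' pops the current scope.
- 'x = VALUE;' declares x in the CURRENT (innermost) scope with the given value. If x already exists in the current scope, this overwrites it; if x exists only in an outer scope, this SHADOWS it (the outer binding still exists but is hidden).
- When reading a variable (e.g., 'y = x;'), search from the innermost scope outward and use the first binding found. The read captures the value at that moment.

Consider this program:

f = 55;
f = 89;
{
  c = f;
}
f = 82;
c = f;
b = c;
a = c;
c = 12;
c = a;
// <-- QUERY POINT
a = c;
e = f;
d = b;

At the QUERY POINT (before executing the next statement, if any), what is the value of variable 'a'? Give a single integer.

Step 1: declare f=55 at depth 0
Step 2: declare f=89 at depth 0
Step 3: enter scope (depth=1)
Step 4: declare c=(read f)=89 at depth 1
Step 5: exit scope (depth=0)
Step 6: declare f=82 at depth 0
Step 7: declare c=(read f)=82 at depth 0
Step 8: declare b=(read c)=82 at depth 0
Step 9: declare a=(read c)=82 at depth 0
Step 10: declare c=12 at depth 0
Step 11: declare c=(read a)=82 at depth 0
Visible at query point: a=82 b=82 c=82 f=82

Answer: 82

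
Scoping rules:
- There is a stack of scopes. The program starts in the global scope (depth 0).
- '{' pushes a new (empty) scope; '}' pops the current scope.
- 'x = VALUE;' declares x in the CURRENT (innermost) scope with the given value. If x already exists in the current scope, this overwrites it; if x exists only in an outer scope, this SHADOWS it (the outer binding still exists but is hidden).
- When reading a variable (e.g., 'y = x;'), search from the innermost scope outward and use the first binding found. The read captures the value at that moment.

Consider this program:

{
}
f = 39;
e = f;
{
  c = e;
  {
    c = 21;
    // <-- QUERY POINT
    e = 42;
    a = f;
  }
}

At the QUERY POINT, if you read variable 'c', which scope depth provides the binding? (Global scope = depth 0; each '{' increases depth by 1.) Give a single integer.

Step 1: enter scope (depth=1)
Step 2: exit scope (depth=0)
Step 3: declare f=39 at depth 0
Step 4: declare e=(read f)=39 at depth 0
Step 5: enter scope (depth=1)
Step 6: declare c=(read e)=39 at depth 1
Step 7: enter scope (depth=2)
Step 8: declare c=21 at depth 2
Visible at query point: c=21 e=39 f=39

Answer: 2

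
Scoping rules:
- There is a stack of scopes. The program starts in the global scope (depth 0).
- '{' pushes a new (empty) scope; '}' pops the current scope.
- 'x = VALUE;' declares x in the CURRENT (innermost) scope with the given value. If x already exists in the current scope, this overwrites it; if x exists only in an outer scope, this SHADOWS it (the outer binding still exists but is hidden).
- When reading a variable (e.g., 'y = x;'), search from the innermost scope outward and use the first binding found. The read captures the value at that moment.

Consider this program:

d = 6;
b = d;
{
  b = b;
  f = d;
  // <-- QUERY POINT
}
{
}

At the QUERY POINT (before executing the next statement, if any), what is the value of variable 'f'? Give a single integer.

Answer: 6

Derivation:
Step 1: declare d=6 at depth 0
Step 2: declare b=(read d)=6 at depth 0
Step 3: enter scope (depth=1)
Step 4: declare b=(read b)=6 at depth 1
Step 5: declare f=(read d)=6 at depth 1
Visible at query point: b=6 d=6 f=6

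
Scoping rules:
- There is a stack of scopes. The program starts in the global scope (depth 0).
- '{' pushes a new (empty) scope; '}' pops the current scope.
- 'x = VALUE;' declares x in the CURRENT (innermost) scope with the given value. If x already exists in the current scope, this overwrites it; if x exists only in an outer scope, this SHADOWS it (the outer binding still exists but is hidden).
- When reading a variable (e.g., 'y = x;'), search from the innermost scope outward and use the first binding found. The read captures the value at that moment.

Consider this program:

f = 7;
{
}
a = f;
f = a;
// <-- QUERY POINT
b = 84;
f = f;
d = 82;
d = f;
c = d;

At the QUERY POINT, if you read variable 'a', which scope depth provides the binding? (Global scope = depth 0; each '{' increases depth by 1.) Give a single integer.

Step 1: declare f=7 at depth 0
Step 2: enter scope (depth=1)
Step 3: exit scope (depth=0)
Step 4: declare a=(read f)=7 at depth 0
Step 5: declare f=(read a)=7 at depth 0
Visible at query point: a=7 f=7

Answer: 0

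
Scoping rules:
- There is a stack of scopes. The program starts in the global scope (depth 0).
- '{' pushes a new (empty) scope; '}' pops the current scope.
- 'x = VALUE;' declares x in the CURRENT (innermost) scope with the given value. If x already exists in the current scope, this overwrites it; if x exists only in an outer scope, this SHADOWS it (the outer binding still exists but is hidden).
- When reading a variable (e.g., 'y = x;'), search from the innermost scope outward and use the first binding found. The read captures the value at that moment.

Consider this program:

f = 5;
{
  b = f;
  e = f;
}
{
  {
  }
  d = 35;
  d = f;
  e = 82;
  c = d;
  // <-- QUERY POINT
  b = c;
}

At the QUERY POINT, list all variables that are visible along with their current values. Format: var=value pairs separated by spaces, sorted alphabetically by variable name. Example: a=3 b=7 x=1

Step 1: declare f=5 at depth 0
Step 2: enter scope (depth=1)
Step 3: declare b=(read f)=5 at depth 1
Step 4: declare e=(read f)=5 at depth 1
Step 5: exit scope (depth=0)
Step 6: enter scope (depth=1)
Step 7: enter scope (depth=2)
Step 8: exit scope (depth=1)
Step 9: declare d=35 at depth 1
Step 10: declare d=(read f)=5 at depth 1
Step 11: declare e=82 at depth 1
Step 12: declare c=(read d)=5 at depth 1
Visible at query point: c=5 d=5 e=82 f=5

Answer: c=5 d=5 e=82 f=5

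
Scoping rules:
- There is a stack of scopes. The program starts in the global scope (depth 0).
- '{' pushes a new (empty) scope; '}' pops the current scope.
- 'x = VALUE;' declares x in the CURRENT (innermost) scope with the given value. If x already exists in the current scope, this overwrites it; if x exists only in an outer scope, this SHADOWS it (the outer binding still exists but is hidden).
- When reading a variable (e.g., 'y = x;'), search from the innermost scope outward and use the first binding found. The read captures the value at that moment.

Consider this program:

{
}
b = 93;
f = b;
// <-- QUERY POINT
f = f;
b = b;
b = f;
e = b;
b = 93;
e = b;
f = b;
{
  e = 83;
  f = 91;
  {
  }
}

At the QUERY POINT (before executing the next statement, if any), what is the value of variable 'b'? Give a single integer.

Answer: 93

Derivation:
Step 1: enter scope (depth=1)
Step 2: exit scope (depth=0)
Step 3: declare b=93 at depth 0
Step 4: declare f=(read b)=93 at depth 0
Visible at query point: b=93 f=93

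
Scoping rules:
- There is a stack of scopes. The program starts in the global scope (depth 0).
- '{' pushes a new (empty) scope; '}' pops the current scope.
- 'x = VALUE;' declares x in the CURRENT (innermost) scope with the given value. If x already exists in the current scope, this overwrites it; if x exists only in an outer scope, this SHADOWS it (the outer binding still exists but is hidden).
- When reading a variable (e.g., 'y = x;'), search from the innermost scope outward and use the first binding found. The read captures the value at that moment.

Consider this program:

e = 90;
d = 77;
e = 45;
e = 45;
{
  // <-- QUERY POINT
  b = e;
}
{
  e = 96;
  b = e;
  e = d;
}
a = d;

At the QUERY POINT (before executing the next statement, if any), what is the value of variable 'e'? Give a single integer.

Step 1: declare e=90 at depth 0
Step 2: declare d=77 at depth 0
Step 3: declare e=45 at depth 0
Step 4: declare e=45 at depth 0
Step 5: enter scope (depth=1)
Visible at query point: d=77 e=45

Answer: 45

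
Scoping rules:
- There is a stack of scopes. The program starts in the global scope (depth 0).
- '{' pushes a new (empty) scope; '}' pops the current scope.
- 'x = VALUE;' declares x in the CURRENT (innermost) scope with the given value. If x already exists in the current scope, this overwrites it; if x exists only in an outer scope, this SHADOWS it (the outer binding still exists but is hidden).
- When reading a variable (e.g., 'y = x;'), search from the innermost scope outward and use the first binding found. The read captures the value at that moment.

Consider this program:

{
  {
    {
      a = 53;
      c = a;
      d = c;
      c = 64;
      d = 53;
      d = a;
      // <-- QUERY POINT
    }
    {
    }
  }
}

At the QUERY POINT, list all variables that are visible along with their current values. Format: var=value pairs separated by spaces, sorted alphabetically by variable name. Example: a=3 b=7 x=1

Step 1: enter scope (depth=1)
Step 2: enter scope (depth=2)
Step 3: enter scope (depth=3)
Step 4: declare a=53 at depth 3
Step 5: declare c=(read a)=53 at depth 3
Step 6: declare d=(read c)=53 at depth 3
Step 7: declare c=64 at depth 3
Step 8: declare d=53 at depth 3
Step 9: declare d=(read a)=53 at depth 3
Visible at query point: a=53 c=64 d=53

Answer: a=53 c=64 d=53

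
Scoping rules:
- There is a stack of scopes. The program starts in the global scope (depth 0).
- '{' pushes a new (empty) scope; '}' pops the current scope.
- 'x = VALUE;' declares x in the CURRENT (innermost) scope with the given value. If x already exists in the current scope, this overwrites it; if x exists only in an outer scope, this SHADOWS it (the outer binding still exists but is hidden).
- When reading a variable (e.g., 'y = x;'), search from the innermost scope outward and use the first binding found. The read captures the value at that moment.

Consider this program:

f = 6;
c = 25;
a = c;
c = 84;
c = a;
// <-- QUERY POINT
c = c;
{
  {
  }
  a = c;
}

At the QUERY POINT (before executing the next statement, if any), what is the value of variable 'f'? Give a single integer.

Step 1: declare f=6 at depth 0
Step 2: declare c=25 at depth 0
Step 3: declare a=(read c)=25 at depth 0
Step 4: declare c=84 at depth 0
Step 5: declare c=(read a)=25 at depth 0
Visible at query point: a=25 c=25 f=6

Answer: 6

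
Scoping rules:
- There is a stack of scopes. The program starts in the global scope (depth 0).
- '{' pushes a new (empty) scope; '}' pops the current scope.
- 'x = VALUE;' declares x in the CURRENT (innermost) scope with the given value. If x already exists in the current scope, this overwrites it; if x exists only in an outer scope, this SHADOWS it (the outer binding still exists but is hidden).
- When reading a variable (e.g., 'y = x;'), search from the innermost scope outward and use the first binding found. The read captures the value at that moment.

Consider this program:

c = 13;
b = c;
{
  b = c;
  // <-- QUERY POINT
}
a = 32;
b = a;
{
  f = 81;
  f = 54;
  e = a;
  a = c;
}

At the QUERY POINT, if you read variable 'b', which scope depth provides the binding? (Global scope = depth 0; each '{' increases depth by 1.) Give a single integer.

Answer: 1

Derivation:
Step 1: declare c=13 at depth 0
Step 2: declare b=(read c)=13 at depth 0
Step 3: enter scope (depth=1)
Step 4: declare b=(read c)=13 at depth 1
Visible at query point: b=13 c=13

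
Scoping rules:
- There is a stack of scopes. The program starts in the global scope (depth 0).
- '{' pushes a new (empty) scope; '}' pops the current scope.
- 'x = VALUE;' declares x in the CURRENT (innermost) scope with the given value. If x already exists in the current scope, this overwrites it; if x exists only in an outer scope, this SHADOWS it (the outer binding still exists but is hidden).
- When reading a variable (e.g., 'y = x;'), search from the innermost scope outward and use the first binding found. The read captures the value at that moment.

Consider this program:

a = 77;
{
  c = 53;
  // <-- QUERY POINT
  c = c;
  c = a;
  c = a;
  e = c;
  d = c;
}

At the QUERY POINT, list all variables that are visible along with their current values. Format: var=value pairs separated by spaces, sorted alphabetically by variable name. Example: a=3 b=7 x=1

Step 1: declare a=77 at depth 0
Step 2: enter scope (depth=1)
Step 3: declare c=53 at depth 1
Visible at query point: a=77 c=53

Answer: a=77 c=53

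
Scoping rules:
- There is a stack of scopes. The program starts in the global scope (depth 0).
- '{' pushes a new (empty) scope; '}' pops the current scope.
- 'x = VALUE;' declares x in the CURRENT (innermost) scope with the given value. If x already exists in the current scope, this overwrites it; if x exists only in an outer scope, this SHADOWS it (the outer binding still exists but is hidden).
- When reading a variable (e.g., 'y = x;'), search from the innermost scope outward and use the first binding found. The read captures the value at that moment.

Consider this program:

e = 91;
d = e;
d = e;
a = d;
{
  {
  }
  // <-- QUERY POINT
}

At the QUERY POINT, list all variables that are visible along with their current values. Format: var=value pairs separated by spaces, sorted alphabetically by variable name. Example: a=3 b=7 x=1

Answer: a=91 d=91 e=91

Derivation:
Step 1: declare e=91 at depth 0
Step 2: declare d=(read e)=91 at depth 0
Step 3: declare d=(read e)=91 at depth 0
Step 4: declare a=(read d)=91 at depth 0
Step 5: enter scope (depth=1)
Step 6: enter scope (depth=2)
Step 7: exit scope (depth=1)
Visible at query point: a=91 d=91 e=91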